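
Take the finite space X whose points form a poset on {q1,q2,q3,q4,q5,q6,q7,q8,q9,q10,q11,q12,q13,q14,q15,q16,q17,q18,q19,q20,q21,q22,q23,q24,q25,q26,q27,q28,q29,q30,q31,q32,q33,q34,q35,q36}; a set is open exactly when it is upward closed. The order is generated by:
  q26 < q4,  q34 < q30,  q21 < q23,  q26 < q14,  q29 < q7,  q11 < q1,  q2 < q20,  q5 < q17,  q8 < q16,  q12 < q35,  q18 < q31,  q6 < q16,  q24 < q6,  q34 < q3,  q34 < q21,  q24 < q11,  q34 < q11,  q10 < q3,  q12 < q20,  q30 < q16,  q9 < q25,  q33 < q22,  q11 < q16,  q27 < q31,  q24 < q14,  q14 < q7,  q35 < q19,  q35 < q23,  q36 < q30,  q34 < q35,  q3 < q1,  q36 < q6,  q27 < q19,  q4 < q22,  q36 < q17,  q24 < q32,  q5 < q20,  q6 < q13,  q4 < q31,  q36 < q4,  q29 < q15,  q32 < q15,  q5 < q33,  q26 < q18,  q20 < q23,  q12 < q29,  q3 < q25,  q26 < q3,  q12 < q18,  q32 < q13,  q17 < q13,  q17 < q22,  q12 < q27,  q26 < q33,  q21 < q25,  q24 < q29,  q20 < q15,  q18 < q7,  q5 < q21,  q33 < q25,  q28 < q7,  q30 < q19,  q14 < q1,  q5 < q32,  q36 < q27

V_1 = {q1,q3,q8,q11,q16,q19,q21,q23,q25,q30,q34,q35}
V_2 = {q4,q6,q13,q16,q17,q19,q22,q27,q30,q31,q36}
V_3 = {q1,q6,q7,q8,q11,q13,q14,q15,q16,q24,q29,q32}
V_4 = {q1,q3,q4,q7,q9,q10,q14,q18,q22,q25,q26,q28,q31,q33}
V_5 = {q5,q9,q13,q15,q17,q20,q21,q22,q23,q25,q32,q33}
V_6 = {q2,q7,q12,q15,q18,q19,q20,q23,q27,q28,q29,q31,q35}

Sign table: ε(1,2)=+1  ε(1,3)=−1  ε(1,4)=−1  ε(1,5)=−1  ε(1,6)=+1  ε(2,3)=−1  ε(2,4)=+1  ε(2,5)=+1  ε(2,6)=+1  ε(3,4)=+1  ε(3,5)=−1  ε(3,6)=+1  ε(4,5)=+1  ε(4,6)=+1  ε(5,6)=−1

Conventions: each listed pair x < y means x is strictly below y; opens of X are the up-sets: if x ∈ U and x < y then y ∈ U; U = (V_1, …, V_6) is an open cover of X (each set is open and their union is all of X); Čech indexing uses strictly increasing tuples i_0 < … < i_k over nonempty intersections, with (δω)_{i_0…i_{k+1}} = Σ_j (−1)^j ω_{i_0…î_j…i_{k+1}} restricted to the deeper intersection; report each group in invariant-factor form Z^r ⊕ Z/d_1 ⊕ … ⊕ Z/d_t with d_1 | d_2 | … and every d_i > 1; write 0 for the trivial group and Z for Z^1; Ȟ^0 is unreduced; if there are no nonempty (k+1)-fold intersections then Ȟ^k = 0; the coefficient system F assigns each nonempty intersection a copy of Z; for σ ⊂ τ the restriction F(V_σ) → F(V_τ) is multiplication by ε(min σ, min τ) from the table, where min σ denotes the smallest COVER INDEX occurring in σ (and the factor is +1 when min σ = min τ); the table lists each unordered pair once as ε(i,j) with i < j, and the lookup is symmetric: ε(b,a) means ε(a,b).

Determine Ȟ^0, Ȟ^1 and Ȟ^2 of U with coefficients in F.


Ȟ^0 ≅ 0,  Ȟ^1 ≅ Z/2,  Ȟ^2 ≅ Z

nonempty overlaps:
  V12={q16,q19,q30} V13={q1,q8,q11,q16} V14={q1,q3,q25} V15={q21,q23,q25} V16={q19,q23,q35} V23={q6,q13,q16} V24={q4,q22,q31} V25={q13,q17,q22} V26={q19,q27,q31} V34={q1,q7,q14} V35={q13,q15,q32} V36={q7,q15,q29} V45={q9,q22,q25,q33} V46={q7,q18,q28,q31} V56={q15,q20,q23}
  V123={q16} V126={q19} V134={q1} V145={q25} V156={q23} V235={q13} V245={q22} V246={q31} V346={q7} V356={q15}
C dims 6,15,10; δ0: rk 6, SNF 1^5·2; δ1: rk 9, SNF 1^9
degree 0: 6−6−0 = 0 → Ȟ^0 ≅ 0
degree 1: 15−9−6 = 0 plus torsion [2] → Ȟ^1 ≅ Z/2
degree 2: 10−0−9 = 1 → Ȟ^2 ≅ Z


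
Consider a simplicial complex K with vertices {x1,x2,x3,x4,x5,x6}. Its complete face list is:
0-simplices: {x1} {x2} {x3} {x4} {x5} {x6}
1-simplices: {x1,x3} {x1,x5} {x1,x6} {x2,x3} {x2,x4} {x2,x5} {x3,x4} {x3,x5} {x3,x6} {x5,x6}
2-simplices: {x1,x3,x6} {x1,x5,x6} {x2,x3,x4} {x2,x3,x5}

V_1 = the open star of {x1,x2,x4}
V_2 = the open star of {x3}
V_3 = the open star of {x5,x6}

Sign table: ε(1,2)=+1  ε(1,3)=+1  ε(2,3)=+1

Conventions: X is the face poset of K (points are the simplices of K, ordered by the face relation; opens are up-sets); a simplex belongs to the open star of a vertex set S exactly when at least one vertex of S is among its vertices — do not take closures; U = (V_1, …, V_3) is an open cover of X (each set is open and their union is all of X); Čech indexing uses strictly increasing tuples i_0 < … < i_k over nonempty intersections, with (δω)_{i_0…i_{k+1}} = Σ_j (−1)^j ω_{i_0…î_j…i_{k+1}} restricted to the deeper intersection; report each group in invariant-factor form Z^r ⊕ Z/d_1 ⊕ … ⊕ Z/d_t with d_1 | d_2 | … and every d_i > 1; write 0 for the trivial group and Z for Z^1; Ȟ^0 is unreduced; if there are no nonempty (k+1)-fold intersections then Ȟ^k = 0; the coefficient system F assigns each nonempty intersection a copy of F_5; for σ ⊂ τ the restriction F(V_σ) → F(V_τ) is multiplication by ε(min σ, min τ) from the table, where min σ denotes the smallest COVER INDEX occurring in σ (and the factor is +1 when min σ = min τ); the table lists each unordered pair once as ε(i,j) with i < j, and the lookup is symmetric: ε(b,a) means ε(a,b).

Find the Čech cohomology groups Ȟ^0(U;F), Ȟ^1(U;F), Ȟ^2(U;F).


intersection data:
  V1={{x1},{x2},{x4},{x1,x3},{x1,x5},{x1,x6},{x2,x3},{x2,x4},{x2,x5},{x3,x4},{x1,x3,x6},{x1,x5,x6},{x2,x3,x4},{x2,x3,x5}} V2={{x3},{x1,x3},{x2,x3},{x3,x4},{x3,x5},{x3,x6},{x1,x3,x6},{x2,x3,x4},{x2,x3,x5}} V3={{x5},{x6},{x1,x5},{x1,x6},{x2,x5},{x3,x5},{x3,x6},{x5,x6},{x1,x3,x6},{x1,x5,x6},{x2,x3,x5}}
  V12={{x1,x3},{x2,x3},{x3,x4},{x1,x3,x6},{x2,x3,x4},{x2,x3,x5}} V13={{x1,x5},{x1,x6},{x2,x5},{x1,x3,x6},{x1,x5,x6},{x2,x3,x5}} V23={{x3,x5},{x3,x6},{x1,x3,x6},{x2,x3,x5}}
  V123={{x1,x3,x6},{x2,x3,x5}}
C dims 3,3,1; δ0: rk_F5 2; δ1: rk_F5 1
Ȟ^0 = (3 − 2) − 0 = 1, so Ȟ^0 ≅ Z/5
Ȟ^1 = (3 − 1) − 2 = 0, so Ȟ^1 ≅ 0
Ȟ^2 = (1 − 0) − 1 = 0, so Ȟ^2 ≅ 0

Ȟ^0 ≅ Z/5, Ȟ^1 ≅ 0, Ȟ^2 ≅ 0


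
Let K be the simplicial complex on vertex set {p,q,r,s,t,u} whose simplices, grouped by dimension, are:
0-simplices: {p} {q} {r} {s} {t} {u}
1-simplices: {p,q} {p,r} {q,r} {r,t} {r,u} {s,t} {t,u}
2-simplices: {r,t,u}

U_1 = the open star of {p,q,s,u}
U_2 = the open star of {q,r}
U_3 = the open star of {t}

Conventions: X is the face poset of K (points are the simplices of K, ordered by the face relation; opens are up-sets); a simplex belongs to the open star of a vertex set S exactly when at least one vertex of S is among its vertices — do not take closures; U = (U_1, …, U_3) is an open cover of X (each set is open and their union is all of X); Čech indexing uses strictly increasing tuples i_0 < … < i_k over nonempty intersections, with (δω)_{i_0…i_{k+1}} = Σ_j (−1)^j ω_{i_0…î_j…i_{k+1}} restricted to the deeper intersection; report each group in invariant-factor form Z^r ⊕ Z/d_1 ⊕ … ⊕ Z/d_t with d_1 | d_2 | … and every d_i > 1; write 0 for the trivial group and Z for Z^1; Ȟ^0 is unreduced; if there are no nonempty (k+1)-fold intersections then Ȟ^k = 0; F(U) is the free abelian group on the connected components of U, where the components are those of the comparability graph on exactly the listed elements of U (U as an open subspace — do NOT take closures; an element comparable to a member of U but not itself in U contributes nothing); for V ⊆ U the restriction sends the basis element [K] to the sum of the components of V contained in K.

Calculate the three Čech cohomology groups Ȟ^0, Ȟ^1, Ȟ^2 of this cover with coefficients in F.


Ȟ^0 = Z, Ȟ^1 = Z and Ȟ^2 = 0

nerve simplices:
  U1={{p},{q},{s},{u},{p,q},{p,r},{q,r},{r,u},{s,t},{t,u},{r,t,u}} U2={{q},{r},{p,q},{p,r},{q,r},{r,t},{r,u},{r,t,u}} U3={{t},{r,t},{s,t},{t,u},{r,t,u}}
  U12={{q},{p,q},{p,r},{q,r},{r,u},{r,t,u}} U13={{s,t},{t,u},{r,t,u}} U23={{r,t},{r,t,u}}
  U123={{r,t,u}}
components per intersection:
  U1: {{p},{q},{p,q},{p,r},{q,r}} {{s},{s,t}} {{u},{r,u},{t,u},{r,t,u}}
  U2: {{q},{r},{p,q},{p,r},{q,r},{r,t},{r,u},{r,t,u}}
  U3: {{t},{r,t},{s,t},{t,u},{r,t,u}}
  U12: {{q},{p,q},{q,r}} {{p,r}} {{r,u},{r,t,u}}
  U13: {{s,t}} {{t,u},{r,t,u}}
  U23: {{r,t},{r,t,u}}
  U123: {{r,t,u}}
C dims 5,6,1; δ0: rk 4, SNF 1^4; δ1: rk 1, SNF 1^1
degree 0: 5−4−0 = 1 → Ȟ^0 ≅ Z
degree 1: 6−1−4 = 1 → Ȟ^1 ≅ Z
degree 2: 1−0−1 = 0 → Ȟ^2 ≅ 0


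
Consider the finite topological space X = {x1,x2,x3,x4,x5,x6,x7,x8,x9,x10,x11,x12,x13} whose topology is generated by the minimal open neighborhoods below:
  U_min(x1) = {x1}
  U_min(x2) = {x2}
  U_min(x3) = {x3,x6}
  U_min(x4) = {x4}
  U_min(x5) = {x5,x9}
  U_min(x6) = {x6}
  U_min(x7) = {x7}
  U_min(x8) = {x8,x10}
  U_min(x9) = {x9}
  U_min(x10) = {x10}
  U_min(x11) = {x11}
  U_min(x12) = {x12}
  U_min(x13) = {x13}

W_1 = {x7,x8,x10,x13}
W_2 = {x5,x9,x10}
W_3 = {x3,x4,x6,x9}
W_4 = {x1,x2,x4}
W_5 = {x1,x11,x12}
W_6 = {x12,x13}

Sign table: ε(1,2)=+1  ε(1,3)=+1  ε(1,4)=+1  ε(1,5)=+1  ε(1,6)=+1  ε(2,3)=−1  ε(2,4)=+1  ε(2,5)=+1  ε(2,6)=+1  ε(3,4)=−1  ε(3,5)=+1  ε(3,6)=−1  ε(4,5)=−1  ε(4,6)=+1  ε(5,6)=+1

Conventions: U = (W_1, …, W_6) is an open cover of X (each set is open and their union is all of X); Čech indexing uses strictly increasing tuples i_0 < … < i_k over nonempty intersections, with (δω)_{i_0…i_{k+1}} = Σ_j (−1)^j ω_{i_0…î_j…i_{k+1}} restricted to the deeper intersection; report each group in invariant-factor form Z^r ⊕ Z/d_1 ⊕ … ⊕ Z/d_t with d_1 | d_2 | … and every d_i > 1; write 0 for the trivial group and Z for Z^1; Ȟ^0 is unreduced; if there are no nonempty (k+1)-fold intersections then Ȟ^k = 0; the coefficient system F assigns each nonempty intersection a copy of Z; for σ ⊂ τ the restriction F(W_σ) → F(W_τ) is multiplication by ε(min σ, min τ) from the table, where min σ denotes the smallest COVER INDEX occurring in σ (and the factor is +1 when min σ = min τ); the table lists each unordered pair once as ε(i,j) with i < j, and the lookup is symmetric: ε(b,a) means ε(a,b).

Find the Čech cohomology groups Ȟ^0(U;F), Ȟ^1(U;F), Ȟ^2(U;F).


Ȟ^0(U;F) ≅ 0; Ȟ^1(U;F) ≅ Z/2; Ȟ^2(U;F) ≅ 0

cover nerve:
  W12={x10} W16={x13} W23={x9} W34={x4} W45={x1} W56={x12}
C dims 6,6; δ0: rk 6, SNF 1^5·2
Ȟ^0: (6−6)−0=0 ⇒ 0
Ȟ^1: (6−0)−6=0 plus torsion [2] ⇒ Z/2
Ȟ^2: (0−0)−0=0 ⇒ 0


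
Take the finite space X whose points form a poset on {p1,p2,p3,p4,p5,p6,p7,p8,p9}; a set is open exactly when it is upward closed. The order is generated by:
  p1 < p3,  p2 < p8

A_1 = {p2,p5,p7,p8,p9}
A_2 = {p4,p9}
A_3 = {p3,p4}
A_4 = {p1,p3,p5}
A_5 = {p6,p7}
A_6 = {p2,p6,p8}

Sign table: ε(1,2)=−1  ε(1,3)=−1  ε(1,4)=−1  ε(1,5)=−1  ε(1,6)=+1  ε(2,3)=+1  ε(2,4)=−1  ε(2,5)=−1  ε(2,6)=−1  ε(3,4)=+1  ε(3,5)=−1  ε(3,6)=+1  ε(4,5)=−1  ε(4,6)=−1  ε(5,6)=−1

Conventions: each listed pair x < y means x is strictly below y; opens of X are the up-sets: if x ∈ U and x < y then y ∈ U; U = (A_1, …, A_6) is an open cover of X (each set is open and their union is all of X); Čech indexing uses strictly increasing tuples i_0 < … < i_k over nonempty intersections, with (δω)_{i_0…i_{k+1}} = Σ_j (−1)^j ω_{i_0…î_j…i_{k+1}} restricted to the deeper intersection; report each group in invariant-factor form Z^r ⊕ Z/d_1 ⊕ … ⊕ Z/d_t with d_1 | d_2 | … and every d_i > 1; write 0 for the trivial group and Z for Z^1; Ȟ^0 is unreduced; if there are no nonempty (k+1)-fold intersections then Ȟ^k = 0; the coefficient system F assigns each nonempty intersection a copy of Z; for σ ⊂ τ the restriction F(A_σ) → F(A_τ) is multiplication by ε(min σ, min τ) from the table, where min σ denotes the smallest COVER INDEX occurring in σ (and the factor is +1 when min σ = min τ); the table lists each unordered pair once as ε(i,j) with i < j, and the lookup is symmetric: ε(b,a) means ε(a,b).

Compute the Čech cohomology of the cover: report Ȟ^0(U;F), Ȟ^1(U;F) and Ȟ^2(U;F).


nonempty intersections:
  A12={p9} A14={p5} A15={p7} A16={p2,p8} A23={p4} A34={p3} A56={p6}
C dims 6,7; δ0: rk 5, SNF 1^5
Ȟ^0: (6−5)−0=1 ⇒ Z
Ȟ^1: (7−0)−5=2 ⇒ Z^2
Ȟ^2: (0−0)−0=0 ⇒ 0

Ȟ^0(U;F) ≅ Z; Ȟ^1(U;F) ≅ Z^2; Ȟ^2(U;F) ≅ 0


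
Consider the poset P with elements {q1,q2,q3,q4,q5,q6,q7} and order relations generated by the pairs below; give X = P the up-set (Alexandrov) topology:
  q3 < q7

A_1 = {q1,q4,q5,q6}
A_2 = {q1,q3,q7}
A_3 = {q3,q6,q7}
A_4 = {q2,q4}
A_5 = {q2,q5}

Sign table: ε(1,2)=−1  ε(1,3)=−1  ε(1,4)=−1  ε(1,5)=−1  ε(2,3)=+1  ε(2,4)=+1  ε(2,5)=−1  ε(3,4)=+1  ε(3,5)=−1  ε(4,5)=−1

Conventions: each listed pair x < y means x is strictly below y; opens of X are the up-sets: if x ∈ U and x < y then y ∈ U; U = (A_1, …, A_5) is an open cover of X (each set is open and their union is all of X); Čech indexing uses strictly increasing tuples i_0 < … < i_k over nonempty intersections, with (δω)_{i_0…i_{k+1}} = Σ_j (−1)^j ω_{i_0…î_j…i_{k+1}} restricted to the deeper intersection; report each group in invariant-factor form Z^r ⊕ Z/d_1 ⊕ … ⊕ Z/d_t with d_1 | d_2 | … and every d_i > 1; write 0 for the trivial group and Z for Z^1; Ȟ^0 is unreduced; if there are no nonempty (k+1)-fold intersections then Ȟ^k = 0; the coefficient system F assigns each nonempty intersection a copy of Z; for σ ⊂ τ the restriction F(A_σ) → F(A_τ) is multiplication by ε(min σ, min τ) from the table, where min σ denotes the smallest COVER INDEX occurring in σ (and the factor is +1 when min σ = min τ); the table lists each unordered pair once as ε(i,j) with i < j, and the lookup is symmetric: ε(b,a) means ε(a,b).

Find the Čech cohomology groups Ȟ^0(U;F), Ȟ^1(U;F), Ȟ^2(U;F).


Ȟ^0(U;F) ≅ 0, Ȟ^1(U;F) ≅ Z ⊕ Z/2, Ȟ^2(U;F) ≅ 0

nonempty overlaps:
  A12={q1} A13={q6} A14={q4} A15={q5} A23={q3,q7} A45={q2}
C dims 5,6; δ0: rk 5, SNF 1^4·2
degree 0: 5−5−0 = 0 → Ȟ^0 ≅ 0
degree 1: 6−0−5 = 1 plus torsion [2] → Ȟ^1 ≅ Z ⊕ Z/2
degree 2: 0−0−0 = 0 → Ȟ^2 ≅ 0


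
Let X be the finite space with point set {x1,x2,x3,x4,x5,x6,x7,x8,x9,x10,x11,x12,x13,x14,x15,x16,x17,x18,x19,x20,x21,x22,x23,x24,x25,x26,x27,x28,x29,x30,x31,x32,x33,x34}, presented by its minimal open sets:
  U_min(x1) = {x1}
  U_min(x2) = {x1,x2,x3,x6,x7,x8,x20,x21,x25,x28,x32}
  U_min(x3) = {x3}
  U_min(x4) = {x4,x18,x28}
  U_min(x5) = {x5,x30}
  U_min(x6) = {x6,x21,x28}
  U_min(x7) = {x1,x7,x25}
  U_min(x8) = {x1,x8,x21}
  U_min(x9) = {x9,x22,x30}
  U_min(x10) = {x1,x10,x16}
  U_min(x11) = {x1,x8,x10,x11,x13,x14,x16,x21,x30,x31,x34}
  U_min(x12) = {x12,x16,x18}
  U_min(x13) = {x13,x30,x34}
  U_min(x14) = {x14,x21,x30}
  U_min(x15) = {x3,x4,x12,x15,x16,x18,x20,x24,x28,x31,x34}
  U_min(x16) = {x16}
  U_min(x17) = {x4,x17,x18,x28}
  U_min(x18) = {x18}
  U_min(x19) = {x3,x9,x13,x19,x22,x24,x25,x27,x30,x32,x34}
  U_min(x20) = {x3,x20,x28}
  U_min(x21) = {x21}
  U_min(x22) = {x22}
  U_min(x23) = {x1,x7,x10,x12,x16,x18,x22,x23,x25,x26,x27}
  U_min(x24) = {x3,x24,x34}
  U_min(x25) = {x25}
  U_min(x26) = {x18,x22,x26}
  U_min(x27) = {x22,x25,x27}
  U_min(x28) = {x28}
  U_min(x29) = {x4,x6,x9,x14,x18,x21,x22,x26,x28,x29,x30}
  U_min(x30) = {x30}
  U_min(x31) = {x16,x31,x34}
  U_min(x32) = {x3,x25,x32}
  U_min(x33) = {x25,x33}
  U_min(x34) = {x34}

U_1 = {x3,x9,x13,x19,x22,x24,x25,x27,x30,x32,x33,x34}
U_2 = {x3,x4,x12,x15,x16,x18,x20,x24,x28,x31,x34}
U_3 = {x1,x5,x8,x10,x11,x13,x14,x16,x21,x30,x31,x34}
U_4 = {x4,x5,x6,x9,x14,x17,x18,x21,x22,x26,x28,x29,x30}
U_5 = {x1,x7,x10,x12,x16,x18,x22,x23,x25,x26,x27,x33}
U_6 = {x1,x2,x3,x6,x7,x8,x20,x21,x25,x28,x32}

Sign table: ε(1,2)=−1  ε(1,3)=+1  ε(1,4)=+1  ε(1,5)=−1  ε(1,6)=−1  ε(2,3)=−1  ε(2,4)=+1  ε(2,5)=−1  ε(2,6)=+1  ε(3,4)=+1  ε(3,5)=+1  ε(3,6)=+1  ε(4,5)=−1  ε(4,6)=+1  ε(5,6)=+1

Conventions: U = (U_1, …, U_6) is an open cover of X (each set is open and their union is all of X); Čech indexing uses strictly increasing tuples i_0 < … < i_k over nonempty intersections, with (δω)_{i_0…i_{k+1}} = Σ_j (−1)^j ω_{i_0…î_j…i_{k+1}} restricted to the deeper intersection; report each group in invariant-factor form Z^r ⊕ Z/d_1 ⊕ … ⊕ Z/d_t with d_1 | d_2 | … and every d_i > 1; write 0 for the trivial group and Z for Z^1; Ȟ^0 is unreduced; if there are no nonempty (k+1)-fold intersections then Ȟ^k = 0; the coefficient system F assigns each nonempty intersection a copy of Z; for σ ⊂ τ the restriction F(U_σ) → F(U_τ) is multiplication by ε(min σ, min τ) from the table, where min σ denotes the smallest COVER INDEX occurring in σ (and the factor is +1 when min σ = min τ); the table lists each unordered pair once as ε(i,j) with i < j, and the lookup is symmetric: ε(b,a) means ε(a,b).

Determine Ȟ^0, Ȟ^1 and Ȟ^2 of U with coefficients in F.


nerve of the cover:
  U12={x3,x24,x34} U13={x13,x30,x34} U14={x9,x22,x30} U15={x22,x25,x27,x33} U16={x3,x25,x32} U23={x16,x31,x34} U24={x4,x18,x28} U25={x12,x16,x18} U26={x3,x20,x28} U34={x5,x14,x21,x30} U35={x1,x10,x16} U36={x1,x8,x21} U45={x18,x22,x26} U46={x6,x21,x28} U56={x1,x7,x25}
  U123={x34} U126={x3} U134={x30} U145={x22} U156={x25} U235={x16} U245={x18} U246={x28} U346={x21} U356={x1}
C dims 6,15,10; δ0: rk 6, SNF 1^5·2; δ1: rk 9, SNF 1^9
Ȟ^0 = (6 − 6) − 0 = 0, so Ȟ^0 ≅ 0
Ȟ^1 = (15 − 9) − 6 = 0 plus torsion [2], so Ȟ^1 ≅ Z/2
Ȟ^2 = (10 − 0) − 9 = 1, so Ȟ^2 ≅ Z

Ȟ^0 = 0,  Ȟ^1 = Z/2,  Ȟ^2 = Z


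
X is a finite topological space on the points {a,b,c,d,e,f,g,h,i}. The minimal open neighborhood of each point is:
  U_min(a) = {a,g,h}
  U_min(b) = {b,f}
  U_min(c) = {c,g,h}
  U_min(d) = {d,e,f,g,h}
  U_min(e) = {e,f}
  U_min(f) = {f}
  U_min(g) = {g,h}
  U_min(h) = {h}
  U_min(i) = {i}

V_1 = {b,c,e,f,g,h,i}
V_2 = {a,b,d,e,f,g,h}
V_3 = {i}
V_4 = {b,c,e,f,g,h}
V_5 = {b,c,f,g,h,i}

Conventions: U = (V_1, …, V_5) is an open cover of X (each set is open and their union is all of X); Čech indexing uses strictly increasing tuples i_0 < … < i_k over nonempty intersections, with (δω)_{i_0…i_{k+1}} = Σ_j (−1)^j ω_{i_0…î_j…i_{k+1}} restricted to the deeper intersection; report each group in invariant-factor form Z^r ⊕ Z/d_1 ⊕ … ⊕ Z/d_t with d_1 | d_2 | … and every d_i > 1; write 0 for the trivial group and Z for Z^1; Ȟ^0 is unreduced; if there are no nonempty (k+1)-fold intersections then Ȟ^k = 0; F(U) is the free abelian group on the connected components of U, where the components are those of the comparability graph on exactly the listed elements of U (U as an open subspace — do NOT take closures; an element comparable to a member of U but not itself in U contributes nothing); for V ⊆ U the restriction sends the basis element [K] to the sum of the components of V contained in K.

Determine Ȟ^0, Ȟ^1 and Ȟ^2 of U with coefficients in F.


nonempty overlaps:
  V12={b,e,f,g,h} V13={i} V14={b,c,e,f,g,h} V15={b,c,f,g,h,i} V24={b,e,f,g,h} V25={b,f,g,h} V35={i} V45={b,c,f,g,h}
  V124={b,e,f,g,h} V125={b,f,g,h} V135={i} V145={b,c,f,g,h} V245={b,f,g,h}
  V1245={b,f,g,h}
components per intersection:
  V1: {b,e,f} {c,g,h} {i}
  V2: {a,b,d,e,f,g,h}
  V3: {i}
  V4: {b,e,f} {c,g,h}
  V5: {b,f} {c,g,h} {i}
  V12: {b,e,f} {g,h}
  V13: {i}
  V14: {b,e,f} {c,g,h}
  V15: {b,f} {c,g,h} {i}
  V24: {b,e,f} {g,h}
  V25: {b,f} {g,h}
  V35: {i}
  V45: {b,f} {c,g,h}
  V124: {b,e,f} {g,h}
  V125: {b,f} {g,h}
  V135: {i}
  V145: {b,f} {c,g,h}
  V245: {b,f} {g,h}
  V1245: {b,f} {g,h}
C dims 10,15,9,2; δ0: rk 8, SNF 1^8; δ1: rk 7, SNF 1^7; δ2: rk 2, SNF 1^2
degree 0: 10−8−0 = 2 → Ȟ^0 ≅ Z^2
degree 1: 15−7−8 = 0 → Ȟ^1 ≅ 0
degree 2: 9−2−7 = 0 → Ȟ^2 ≅ 0

Ȟ^0 = Z^2, Ȟ^1 = 0 and Ȟ^2 = 0


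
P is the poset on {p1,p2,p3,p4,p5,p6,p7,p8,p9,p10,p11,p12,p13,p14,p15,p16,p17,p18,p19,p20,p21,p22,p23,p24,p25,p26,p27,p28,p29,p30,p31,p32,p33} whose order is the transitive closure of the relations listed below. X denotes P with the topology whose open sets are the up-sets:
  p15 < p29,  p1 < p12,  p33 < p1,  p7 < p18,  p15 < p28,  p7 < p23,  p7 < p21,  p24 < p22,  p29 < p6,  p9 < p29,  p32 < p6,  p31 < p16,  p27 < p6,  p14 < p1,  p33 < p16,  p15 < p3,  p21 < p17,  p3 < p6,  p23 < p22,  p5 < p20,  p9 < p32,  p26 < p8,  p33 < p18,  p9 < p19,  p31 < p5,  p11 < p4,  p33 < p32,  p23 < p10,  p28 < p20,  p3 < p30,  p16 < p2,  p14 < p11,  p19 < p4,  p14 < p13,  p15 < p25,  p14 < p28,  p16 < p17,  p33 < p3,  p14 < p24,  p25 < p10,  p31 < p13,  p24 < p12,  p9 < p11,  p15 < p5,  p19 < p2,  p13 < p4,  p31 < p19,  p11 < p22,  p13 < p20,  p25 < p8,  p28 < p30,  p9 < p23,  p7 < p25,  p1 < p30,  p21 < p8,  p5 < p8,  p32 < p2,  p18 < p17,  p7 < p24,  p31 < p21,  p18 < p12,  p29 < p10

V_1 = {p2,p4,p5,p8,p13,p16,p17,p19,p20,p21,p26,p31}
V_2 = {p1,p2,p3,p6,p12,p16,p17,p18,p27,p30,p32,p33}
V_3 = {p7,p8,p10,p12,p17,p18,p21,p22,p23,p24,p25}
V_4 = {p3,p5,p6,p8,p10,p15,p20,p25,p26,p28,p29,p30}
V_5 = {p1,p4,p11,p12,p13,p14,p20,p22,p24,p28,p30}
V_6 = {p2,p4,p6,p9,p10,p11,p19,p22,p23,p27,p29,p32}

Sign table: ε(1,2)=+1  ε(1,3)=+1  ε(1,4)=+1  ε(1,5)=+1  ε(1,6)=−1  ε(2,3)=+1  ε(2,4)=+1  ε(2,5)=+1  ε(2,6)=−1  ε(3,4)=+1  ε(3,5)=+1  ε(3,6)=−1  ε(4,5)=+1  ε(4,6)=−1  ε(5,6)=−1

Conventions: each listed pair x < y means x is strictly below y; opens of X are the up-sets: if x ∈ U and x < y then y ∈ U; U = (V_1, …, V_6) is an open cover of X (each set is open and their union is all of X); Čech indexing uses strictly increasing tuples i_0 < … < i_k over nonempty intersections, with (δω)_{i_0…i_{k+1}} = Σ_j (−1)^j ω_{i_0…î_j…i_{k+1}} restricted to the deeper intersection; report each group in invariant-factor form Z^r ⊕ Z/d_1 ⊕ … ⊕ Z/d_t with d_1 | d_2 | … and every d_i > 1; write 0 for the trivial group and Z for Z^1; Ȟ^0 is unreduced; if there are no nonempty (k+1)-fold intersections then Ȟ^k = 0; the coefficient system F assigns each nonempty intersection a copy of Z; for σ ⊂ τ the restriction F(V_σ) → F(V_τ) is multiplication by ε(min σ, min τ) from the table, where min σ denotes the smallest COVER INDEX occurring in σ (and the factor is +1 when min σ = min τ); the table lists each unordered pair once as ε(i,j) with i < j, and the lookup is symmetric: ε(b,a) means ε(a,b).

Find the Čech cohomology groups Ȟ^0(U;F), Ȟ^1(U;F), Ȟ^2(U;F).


Ȟ^0 ≅ Z, Ȟ^1 ≅ 0 and Ȟ^2 ≅ Z/2

nerve simplices:
  V12={p2,p16,p17} V13={p8,p17,p21} V14={p5,p8,p20,p26} V15={p4,p13,p20} V16={p2,p4,p19} V23={p12,p17,p18} V24={p3,p6,p30} V25={p1,p12,p30} V26={p2,p6,p27,p32} V34={p8,p10,p25} V35={p12,p22,p24} V36={p10,p22,p23} V45={p20,p28,p30} V46={p6,p10,p29} V56={p4,p11,p22}
  V123={p17} V126={p2} V134={p8} V145={p20} V156={p4} V235={p12} V245={p30} V246={p6} V346={p10} V356={p22}
C dims 6,15,10; δ0: rk 5, SNF 1^5; δ1: rk 10, SNF 1^9·2
degree 0: 6−5−0 = 1 → Ȟ^0 ≅ Z
degree 1: 15−10−5 = 0 → Ȟ^1 ≅ 0
degree 2: 10−0−10 = 0 plus torsion [2] → Ȟ^2 ≅ Z/2


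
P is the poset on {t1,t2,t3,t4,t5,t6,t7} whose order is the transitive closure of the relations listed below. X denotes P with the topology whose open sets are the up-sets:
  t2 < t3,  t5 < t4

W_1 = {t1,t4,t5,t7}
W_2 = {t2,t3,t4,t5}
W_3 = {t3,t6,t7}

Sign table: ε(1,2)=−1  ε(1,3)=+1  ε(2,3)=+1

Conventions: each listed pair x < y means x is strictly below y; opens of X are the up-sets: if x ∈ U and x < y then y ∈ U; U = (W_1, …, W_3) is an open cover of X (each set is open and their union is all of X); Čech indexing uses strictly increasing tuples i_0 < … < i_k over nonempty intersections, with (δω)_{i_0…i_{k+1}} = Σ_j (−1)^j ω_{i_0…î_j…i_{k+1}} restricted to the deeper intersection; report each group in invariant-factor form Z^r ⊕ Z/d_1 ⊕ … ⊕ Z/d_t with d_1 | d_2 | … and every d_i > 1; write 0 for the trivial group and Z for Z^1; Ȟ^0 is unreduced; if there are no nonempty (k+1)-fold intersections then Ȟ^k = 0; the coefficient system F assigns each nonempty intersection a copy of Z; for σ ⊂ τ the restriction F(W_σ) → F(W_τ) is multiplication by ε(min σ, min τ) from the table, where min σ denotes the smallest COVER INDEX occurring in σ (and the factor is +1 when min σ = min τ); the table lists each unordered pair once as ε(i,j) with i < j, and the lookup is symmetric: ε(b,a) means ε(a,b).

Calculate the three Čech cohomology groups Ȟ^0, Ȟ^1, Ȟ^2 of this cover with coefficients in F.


nonempty intersections:
  W12={t4,t5} W13={t7} W23={t3}
C dims 3,3; δ0: rk 3, SNF 1^2·2
Ȟ^0: (3−3)−0=0 ⇒ 0
Ȟ^1: (3−0)−3=0 plus torsion [2] ⇒ Z/2
Ȟ^2: (0−0)−0=0 ⇒ 0

Ȟ^0 = 0; Ȟ^1 = Z/2; Ȟ^2 = 0


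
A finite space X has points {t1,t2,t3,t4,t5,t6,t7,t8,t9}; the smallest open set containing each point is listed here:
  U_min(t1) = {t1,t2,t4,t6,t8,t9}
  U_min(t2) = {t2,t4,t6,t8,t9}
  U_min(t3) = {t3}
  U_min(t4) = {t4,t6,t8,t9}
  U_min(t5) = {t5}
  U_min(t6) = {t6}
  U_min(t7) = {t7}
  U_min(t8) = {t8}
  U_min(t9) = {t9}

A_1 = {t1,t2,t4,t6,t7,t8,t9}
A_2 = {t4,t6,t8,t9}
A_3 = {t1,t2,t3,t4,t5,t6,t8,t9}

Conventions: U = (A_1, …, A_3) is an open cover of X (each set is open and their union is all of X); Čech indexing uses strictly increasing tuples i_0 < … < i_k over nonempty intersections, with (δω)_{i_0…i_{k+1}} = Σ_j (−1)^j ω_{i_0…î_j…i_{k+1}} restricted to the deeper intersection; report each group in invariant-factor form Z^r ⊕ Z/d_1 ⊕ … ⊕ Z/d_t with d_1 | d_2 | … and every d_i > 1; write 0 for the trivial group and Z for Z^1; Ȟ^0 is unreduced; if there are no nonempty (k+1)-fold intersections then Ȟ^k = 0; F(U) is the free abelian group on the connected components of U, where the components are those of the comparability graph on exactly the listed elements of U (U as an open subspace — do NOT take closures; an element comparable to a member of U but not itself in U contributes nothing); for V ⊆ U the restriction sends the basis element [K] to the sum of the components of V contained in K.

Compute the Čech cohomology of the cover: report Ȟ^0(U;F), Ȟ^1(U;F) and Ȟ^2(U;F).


Ȟ^0 ≅ Z^4, Ȟ^1 ≅ 0, Ȟ^2 ≅ 0

nerve of the cover:
  A12={t4,t6,t8,t9} A13={t1,t2,t4,t6,t8,t9} A23={t4,t6,t8,t9}
  A123={t4,t6,t8,t9}
components per intersection:
  A1: {t1,t2,t4,t6,t8,t9} {t7}
  A2: {t4,t6,t8,t9}
  A3: {t1,t2,t4,t6,t8,t9} {t3} {t5}
  A12: {t4,t6,t8,t9}
  A13: {t1,t2,t4,t6,t8,t9}
  A23: {t4,t6,t8,t9}
  A123: {t4,t6,t8,t9}
C dims 6,3,1; δ0: rk 2, SNF 1^2; δ1: rk 1, SNF 1^1
Ȟ^0 = (6 − 2) − 0 = 4, so Ȟ^0 ≅ Z^4
Ȟ^1 = (3 − 1) − 2 = 0, so Ȟ^1 ≅ 0
Ȟ^2 = (1 − 0) − 1 = 0, so Ȟ^2 ≅ 0


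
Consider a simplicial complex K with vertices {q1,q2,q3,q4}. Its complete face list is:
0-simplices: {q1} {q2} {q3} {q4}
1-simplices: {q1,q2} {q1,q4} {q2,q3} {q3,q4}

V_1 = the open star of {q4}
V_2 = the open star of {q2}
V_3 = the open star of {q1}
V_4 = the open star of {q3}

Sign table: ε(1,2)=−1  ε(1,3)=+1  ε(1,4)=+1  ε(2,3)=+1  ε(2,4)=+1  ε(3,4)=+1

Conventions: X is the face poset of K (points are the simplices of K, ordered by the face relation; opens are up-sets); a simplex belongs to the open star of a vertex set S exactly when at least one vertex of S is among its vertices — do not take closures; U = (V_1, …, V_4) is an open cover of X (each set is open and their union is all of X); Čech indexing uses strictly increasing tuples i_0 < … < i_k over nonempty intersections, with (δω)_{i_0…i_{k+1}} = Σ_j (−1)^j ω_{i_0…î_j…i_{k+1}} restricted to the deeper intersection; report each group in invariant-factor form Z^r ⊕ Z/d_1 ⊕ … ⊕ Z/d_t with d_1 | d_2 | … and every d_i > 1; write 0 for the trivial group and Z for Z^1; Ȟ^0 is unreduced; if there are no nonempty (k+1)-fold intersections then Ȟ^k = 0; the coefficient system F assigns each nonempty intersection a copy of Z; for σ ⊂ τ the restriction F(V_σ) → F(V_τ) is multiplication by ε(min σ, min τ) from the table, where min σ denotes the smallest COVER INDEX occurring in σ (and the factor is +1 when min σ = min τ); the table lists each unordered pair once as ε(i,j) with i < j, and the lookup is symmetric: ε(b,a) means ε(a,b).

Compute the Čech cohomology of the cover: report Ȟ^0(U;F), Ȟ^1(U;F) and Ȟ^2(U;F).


cover nerve:
  V1={{q4},{q1,q4},{q3,q4}} V2={{q2},{q1,q2},{q2,q3}} V3={{q1},{q1,q2},{q1,q4}} V4={{q3},{q2,q3},{q3,q4}}
  V13={{q1,q4}} V14={{q3,q4}} V23={{q1,q2}} V24={{q2,q3}}
C dims 4,4; δ0: rk 3, SNF 1^3
Ȟ^0: (4−3)−0=1 ⇒ Z
Ȟ^1: (4−0)−3=1 ⇒ Z
Ȟ^2: (0−0)−0=0 ⇒ 0

Ȟ^0 ≅ Z; Ȟ^1 ≅ Z; Ȟ^2 ≅ 0


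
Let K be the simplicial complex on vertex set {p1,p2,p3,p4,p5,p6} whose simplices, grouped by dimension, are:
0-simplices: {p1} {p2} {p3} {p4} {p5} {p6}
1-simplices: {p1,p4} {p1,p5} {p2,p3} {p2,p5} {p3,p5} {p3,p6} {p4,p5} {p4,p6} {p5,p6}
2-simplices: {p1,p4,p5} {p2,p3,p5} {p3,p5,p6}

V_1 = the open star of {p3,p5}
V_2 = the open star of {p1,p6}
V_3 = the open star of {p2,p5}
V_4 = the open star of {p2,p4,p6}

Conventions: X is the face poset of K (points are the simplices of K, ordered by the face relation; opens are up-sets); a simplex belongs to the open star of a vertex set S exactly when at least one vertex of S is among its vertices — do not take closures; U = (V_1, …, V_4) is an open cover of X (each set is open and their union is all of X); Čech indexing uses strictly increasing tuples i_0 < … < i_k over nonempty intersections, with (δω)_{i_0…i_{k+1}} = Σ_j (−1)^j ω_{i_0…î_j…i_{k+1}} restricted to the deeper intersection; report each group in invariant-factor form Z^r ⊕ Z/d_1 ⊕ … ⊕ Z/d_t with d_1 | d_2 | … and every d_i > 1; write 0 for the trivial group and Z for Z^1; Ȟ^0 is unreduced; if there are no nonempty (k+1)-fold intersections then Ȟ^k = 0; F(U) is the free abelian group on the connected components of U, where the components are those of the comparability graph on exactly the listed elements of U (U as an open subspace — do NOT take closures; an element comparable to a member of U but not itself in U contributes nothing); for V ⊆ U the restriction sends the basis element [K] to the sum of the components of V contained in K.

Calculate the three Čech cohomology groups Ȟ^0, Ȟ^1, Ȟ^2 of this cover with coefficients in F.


intersection data:
  V1={{p3},{p5},{p1,p5},{p2,p3},{p2,p5},{p3,p5},{p3,p6},{p4,p5},{p5,p6},{p1,p4,p5},{p2,p3,p5},{p3,p5,p6}} V2={{p1},{p6},{p1,p4},{p1,p5},{p3,p6},{p4,p6},{p5,p6},{p1,p4,p5},{p3,p5,p6}} V3={{p2},{p5},{p1,p5},{p2,p3},{p2,p5},{p3,p5},{p4,p5},{p5,p6},{p1,p4,p5},{p2,p3,p5},{p3,p5,p6}} V4={{p2},{p4},{p6},{p1,p4},{p2,p3},{p2,p5},{p3,p6},{p4,p5},{p4,p6},{p5,p6},{p1,p4,p5},{p2,p3,p5},{p3,p5,p6}}
  V12={{p1,p5},{p3,p6},{p5,p6},{p1,p4,p5},{p3,p5,p6}} V13={{p5},{p1,p5},{p2,p3},{p2,p5},{p3,p5},{p4,p5},{p5,p6},{p1,p4,p5},{p2,p3,p5},{p3,p5,p6}} V14={{p2,p3},{p2,p5},{p3,p6},{p4,p5},{p5,p6},{p1,p4,p5},{p2,p3,p5},{p3,p5,p6}} V23={{p1,p5},{p5,p6},{p1,p4,p5},{p3,p5,p6}} V24={{p6},{p1,p4},{p3,p6},{p4,p6},{p5,p6},{p1,p4,p5},{p3,p5,p6}} V34={{p2},{p2,p3},{p2,p5},{p4,p5},{p5,p6},{p1,p4,p5},{p2,p3,p5},{p3,p5,p6}}
  V123={{p1,p5},{p5,p6},{p1,p4,p5},{p3,p5,p6}} V124={{p3,p6},{p5,p6},{p1,p4,p5},{p3,p5,p6}} V134={{p2,p3},{p2,p5},{p4,p5},{p5,p6},{p1,p4,p5},{p2,p3,p5},{p3,p5,p6}} V234={{p5,p6},{p1,p4,p5},{p3,p5,p6}}
  V1234={{p5,p6},{p1,p4,p5},{p3,p5,p6}}
components per intersection:
  V1: {{p3},{p5},{p1,p5},{p2,p3},{p2,p5},{p3,p5},{p3,p6},{p4,p5},{p5,p6},{p1,p4,p5},{p2,p3,p5},{p3,p5,p6}}
  V2: {{p1},{p1,p4},{p1,p5},{p1,p4,p5}} {{p6},{p3,p6},{p4,p6},{p5,p6},{p3,p5,p6}}
  V3: {{p2},{p5},{p1,p5},{p2,p3},{p2,p5},{p3,p5},{p4,p5},{p5,p6},{p1,p4,p5},{p2,p3,p5},{p3,p5,p6}}
  V4: {{p2},{p2,p3},{p2,p5},{p2,p3,p5}} {{p4},{p6},{p1,p4},{p3,p6},{p4,p5},{p4,p6},{p5,p6},{p1,p4,p5},{p3,p5,p6}}
  V12: {{p1,p5},{p1,p4,p5}} {{p3,p6},{p5,p6},{p3,p5,p6}}
  V13: {{p5},{p1,p5},{p2,p3},{p2,p5},{p3,p5},{p4,p5},{p5,p6},{p1,p4,p5},{p2,p3,p5},{p3,p5,p6}}
  V14: {{p2,p3},{p2,p5},{p2,p3,p5}} {{p3,p6},{p5,p6},{p3,p5,p6}} {{p4,p5},{p1,p4,p5}}
  V23: {{p1,p5},{p1,p4,p5}} {{p5,p6},{p3,p5,p6}}
  V24: {{p6},{p3,p6},{p4,p6},{p5,p6},{p3,p5,p6}} {{p1,p4},{p1,p4,p5}}
  V34: {{p2},{p2,p3},{p2,p5},{p2,p3,p5}} {{p4,p5},{p1,p4,p5}} {{p5,p6},{p3,p5,p6}}
  V123: {{p1,p5},{p1,p4,p5}} {{p5,p6},{p3,p5,p6}}
  V124: {{p3,p6},{p5,p6},{p3,p5,p6}} {{p1,p4,p5}}
  V134: {{p2,p3},{p2,p5},{p2,p3,p5}} {{p4,p5},{p1,p4,p5}} {{p5,p6},{p3,p5,p6}}
  V234: {{p5,p6},{p3,p5,p6}} {{p1,p4,p5}}
  V1234: {{p5,p6},{p3,p5,p6}} {{p1,p4,p5}}
C dims 6,13,9,2; δ0: rk 5, SNF 1^5; δ1: rk 7, SNF 1^7; δ2: rk 2, SNF 1^2
Ȟ^0 = (6 − 5) − 0 = 1, so Ȟ^0 ≅ Z
Ȟ^1 = (13 − 7) − 5 = 1, so Ȟ^1 ≅ Z
Ȟ^2 = (9 − 2) − 7 = 0, so Ȟ^2 ≅ 0

Ȟ^0 ≅ Z; Ȟ^1 ≅ Z; Ȟ^2 ≅ 0


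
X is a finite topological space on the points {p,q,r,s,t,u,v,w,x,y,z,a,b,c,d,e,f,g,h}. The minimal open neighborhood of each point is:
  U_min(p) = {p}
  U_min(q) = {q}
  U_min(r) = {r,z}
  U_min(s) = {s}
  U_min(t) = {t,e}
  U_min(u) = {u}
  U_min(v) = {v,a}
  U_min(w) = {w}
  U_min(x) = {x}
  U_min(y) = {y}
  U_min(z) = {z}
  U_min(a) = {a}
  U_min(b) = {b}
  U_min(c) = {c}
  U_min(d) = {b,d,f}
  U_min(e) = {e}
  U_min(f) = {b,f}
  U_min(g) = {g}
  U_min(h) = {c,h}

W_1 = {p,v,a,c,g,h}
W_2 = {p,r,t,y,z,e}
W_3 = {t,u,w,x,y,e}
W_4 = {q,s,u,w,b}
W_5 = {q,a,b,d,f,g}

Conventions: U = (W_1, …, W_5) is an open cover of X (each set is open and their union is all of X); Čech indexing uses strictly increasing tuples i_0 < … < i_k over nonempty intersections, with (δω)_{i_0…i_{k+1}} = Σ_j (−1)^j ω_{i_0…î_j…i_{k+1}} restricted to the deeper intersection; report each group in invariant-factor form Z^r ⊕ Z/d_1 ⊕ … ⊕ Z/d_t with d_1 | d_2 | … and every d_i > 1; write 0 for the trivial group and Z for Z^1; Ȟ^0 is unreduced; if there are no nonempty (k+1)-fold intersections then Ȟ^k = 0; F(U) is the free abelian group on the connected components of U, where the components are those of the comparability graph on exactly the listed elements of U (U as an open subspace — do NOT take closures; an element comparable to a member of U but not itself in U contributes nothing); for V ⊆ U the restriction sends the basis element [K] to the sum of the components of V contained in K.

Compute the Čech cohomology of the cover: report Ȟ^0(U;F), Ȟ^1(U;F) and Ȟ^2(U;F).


Ȟ^0 ≅ Z^13; Ȟ^1 ≅ 0; Ȟ^2 ≅ 0

nerve simplices:
  W12={p} W15={a,g} W23={t,y,e} W34={u,w} W45={q,b}
components per intersection:
  W1: {p} {v,a} {c,h} {g}
  W2: {p} {r,z} {t,e} {y}
  W3: {t,e} {u} {w} {x} {y}
  W4: {q} {s} {u} {w} {b}
  W5: {q} {a} {b,d,f} {g}
  W12: {p}
  W15: {a} {g}
  W23: {t,e} {y}
  W34: {u} {w}
  W45: {q} {b}
C dims 22,9; δ0: rk 9, SNF 1^9
degree 0: 22−9−0 = 13 → Ȟ^0 ≅ Z^13
degree 1: 9−0−9 = 0 → Ȟ^1 ≅ 0
degree 2: 0−0−0 = 0 → Ȟ^2 ≅ 0


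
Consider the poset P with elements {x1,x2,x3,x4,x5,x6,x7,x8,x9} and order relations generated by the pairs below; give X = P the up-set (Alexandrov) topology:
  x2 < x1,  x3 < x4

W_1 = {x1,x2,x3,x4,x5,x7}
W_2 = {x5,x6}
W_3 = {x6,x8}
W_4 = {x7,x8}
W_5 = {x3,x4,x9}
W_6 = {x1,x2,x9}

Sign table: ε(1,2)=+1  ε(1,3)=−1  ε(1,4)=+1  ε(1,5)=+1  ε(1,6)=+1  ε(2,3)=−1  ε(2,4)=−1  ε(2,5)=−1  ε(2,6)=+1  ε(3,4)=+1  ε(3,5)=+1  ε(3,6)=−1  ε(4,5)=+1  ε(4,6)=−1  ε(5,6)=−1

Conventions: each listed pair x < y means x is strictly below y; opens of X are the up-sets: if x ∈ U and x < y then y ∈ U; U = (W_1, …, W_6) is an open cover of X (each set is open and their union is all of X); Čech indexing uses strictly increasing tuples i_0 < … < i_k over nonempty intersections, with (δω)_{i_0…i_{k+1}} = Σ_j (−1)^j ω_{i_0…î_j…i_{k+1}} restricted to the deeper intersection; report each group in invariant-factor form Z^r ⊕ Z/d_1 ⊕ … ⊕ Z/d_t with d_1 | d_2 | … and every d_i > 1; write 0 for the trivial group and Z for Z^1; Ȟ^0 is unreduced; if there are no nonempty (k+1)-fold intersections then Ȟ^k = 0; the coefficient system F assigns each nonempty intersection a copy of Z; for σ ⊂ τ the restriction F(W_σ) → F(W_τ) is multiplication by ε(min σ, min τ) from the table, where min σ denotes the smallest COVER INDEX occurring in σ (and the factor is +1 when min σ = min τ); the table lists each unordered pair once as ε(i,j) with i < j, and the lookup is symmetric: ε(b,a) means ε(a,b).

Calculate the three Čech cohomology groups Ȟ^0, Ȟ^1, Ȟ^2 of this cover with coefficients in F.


nonempty intersections:
  W12={x5} W14={x7} W15={x3,x4} W16={x1,x2} W23={x6} W34={x8} W56={x9}
C dims 6,7; δ0: rk 6, SNF 1^5·2
Ȟ^0: (6−6)−0=0 ⇒ 0
Ȟ^1: (7−0)−6=1 plus torsion [2] ⇒ Z ⊕ Z/2
Ȟ^2: (0−0)−0=0 ⇒ 0

Ȟ^0(U;F) ≅ 0; Ȟ^1(U;F) ≅ Z ⊕ Z/2; Ȟ^2(U;F) ≅ 0


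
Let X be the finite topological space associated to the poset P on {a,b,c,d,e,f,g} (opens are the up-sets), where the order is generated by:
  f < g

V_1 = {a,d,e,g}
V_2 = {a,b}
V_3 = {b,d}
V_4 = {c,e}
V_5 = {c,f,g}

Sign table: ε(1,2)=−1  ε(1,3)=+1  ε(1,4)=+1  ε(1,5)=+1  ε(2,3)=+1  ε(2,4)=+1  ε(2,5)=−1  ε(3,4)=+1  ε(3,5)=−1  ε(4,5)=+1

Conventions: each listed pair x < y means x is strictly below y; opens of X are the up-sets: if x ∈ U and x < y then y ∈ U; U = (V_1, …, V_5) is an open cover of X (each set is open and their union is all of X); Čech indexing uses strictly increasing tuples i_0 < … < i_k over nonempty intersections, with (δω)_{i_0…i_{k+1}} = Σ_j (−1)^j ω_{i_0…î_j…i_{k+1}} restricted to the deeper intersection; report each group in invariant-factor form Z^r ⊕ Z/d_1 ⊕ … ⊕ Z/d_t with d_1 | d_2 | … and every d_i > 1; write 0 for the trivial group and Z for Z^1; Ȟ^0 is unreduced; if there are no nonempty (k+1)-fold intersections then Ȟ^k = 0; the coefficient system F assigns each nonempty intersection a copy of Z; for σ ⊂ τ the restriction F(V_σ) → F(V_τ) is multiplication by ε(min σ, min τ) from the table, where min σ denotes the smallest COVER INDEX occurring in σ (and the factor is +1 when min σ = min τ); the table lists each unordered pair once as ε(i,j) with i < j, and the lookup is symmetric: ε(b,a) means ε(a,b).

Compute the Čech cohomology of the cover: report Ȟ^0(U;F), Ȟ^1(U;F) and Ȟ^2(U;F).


nerve of the cover:
  V12={a} V13={d} V14={e} V15={g} V23={b} V45={c}
C dims 5,6; δ0: rk 5, SNF 1^4·2
Ȟ^0 = (5 − 5) − 0 = 0, so Ȟ^0 ≅ 0
Ȟ^1 = (6 − 0) − 5 = 1 plus torsion [2], so Ȟ^1 ≅ Z ⊕ Z/2
Ȟ^2 = (0 − 0) − 0 = 0, so Ȟ^2 ≅ 0

Ȟ^0(U;F) ≅ 0; Ȟ^1(U;F) ≅ Z ⊕ Z/2; Ȟ^2(U;F) ≅ 0


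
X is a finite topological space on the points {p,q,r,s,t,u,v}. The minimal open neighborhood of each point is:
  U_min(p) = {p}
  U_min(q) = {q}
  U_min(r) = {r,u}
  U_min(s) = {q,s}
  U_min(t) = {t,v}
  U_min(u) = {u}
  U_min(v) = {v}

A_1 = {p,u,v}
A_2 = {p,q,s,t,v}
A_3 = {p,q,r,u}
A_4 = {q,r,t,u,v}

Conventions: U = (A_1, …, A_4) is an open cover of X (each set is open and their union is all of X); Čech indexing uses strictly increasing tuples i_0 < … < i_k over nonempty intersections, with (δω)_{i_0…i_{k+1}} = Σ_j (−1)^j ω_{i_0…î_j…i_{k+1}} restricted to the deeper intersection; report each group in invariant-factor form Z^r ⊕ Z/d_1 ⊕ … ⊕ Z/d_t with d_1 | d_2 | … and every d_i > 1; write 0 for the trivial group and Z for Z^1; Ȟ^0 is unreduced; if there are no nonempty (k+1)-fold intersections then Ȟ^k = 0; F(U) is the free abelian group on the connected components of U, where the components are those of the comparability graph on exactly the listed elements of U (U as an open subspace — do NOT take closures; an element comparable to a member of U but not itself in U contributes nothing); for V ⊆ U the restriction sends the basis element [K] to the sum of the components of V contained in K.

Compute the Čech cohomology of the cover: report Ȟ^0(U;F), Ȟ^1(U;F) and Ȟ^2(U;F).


Ȟ^0 ≅ Z^4; Ȟ^1 ≅ 0; Ȟ^2 ≅ 0

nerve simplices:
  A12={p,v} A13={p,u} A14={u,v} A23={p,q} A24={q,t,v} A34={q,r,u}
  A123={p} A124={v} A134={u} A234={q}
components per intersection:
  A1: {p} {u} {v}
  A2: {p} {q,s} {t,v}
  A3: {p} {q} {r,u}
  A4: {q} {r,u} {t,v}
  A12: {p} {v}
  A13: {p} {u}
  A14: {u} {v}
  A23: {p} {q}
  A24: {q} {t,v}
  A34: {q} {r,u}
  A123: {p}
  A124: {v}
  A134: {u}
  A234: {q}
C dims 12,12,4; δ0: rk 8, SNF 1^8; δ1: rk 4, SNF 1^4
degree 0: 12−8−0 = 4 → Ȟ^0 ≅ Z^4
degree 1: 12−4−8 = 0 → Ȟ^1 ≅ 0
degree 2: 4−0−4 = 0 → Ȟ^2 ≅ 0


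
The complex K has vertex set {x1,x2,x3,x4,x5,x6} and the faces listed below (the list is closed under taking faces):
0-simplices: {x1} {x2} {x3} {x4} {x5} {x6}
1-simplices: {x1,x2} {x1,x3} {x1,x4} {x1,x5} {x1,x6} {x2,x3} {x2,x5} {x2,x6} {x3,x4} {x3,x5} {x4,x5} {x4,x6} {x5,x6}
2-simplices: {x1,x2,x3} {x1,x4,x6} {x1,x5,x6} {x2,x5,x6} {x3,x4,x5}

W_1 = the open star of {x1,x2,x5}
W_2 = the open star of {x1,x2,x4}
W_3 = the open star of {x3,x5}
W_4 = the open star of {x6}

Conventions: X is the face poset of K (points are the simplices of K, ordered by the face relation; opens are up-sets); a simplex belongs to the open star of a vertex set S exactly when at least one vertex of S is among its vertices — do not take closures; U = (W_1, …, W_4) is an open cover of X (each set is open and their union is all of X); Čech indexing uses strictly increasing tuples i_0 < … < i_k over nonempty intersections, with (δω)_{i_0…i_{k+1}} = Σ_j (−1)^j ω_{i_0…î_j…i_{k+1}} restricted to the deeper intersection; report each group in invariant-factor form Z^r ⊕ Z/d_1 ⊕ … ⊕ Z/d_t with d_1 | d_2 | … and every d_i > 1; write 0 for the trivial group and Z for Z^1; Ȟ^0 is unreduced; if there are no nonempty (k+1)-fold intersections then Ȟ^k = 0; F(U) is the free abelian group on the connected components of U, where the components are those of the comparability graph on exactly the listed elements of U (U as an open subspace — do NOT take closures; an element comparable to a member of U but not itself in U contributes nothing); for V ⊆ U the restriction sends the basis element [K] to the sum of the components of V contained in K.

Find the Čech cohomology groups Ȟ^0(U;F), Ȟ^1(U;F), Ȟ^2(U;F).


nerve simplices:
  W1={{x1},{x2},{x5},{x1,x2},{x1,x3},{x1,x4},{x1,x5},{x1,x6},{x2,x3},{x2,x5},{x2,x6},{x3,x5},{x4,x5},{x5,x6},{x1,x2,x3},{x1,x4,x6},{x1,x5,x6},{x2,x5,x6},{x3,x4,x5}} W2={{x1},{x2},{x4},{x1,x2},{x1,x3},{x1,x4},{x1,x5},{x1,x6},{x2,x3},{x2,x5},{x2,x6},{x3,x4},{x4,x5},{x4,x6},{x1,x2,x3},{x1,x4,x6},{x1,x5,x6},{x2,x5,x6},{x3,x4,x5}} W3={{x3},{x5},{x1,x3},{x1,x5},{x2,x3},{x2,x5},{x3,x4},{x3,x5},{x4,x5},{x5,x6},{x1,x2,x3},{x1,x5,x6},{x2,x5,x6},{x3,x4,x5}} W4={{x6},{x1,x6},{x2,x6},{x4,x6},{x5,x6},{x1,x4,x6},{x1,x5,x6},{x2,x5,x6}}
  W12={{x1},{x2},{x1,x2},{x1,x3},{x1,x4},{x1,x5},{x1,x6},{x2,x3},{x2,x5},{x2,x6},{x4,x5},{x1,x2,x3},{x1,x4,x6},{x1,x5,x6},{x2,x5,x6},{x3,x4,x5}} W13={{x5},{x1,x3},{x1,x5},{x2,x3},{x2,x5},{x3,x5},{x4,x5},{x5,x6},{x1,x2,x3},{x1,x5,x6},{x2,x5,x6},{x3,x4,x5}} W14={{x1,x6},{x2,x6},{x5,x6},{x1,x4,x6},{x1,x5,x6},{x2,x5,x6}} W23={{x1,x3},{x1,x5},{x2,x3},{x2,x5},{x3,x4},{x4,x5},{x1,x2,x3},{x1,x5,x6},{x2,x5,x6},{x3,x4,x5}} W24={{x1,x6},{x2,x6},{x4,x6},{x1,x4,x6},{x1,x5,x6},{x2,x5,x6}} W34={{x5,x6},{x1,x5,x6},{x2,x5,x6}}
  W123={{x1,x3},{x1,x5},{x2,x3},{x2,x5},{x4,x5},{x1,x2,x3},{x1,x5,x6},{x2,x5,x6},{x3,x4,x5}} W124={{x1,x6},{x2,x6},{x1,x4,x6},{x1,x5,x6},{x2,x5,x6}} W134={{x5,x6},{x1,x5,x6},{x2,x5,x6}} W234={{x1,x5,x6},{x2,x5,x6}}
  W1234={{x1,x5,x6},{x2,x5,x6}}
components per intersection:
  W1: {{x1},{x2},{x5},{x1,x2},{x1,x3},{x1,x4},{x1,x5},{x1,x6},{x2,x3},{x2,x5},{x2,x6},{x3,x5},{x4,x5},{x5,x6},{x1,x2,x3},{x1,x4,x6},{x1,x5,x6},{x2,x5,x6},{x3,x4,x5}}
  W2: {{x1},{x2},{x4},{x1,x2},{x1,x3},{x1,x4},{x1,x5},{x1,x6},{x2,x3},{x2,x5},{x2,x6},{x3,x4},{x4,x5},{x4,x6},{x1,x2,x3},{x1,x4,x6},{x1,x5,x6},{x2,x5,x6},{x3,x4,x5}}
  W3: {{x3},{x5},{x1,x3},{x1,x5},{x2,x3},{x2,x5},{x3,x4},{x3,x5},{x4,x5},{x5,x6},{x1,x2,x3},{x1,x5,x6},{x2,x5,x6},{x3,x4,x5}}
  W4: {{x6},{x1,x6},{x2,x6},{x4,x6},{x5,x6},{x1,x4,x6},{x1,x5,x6},{x2,x5,x6}}
  W12: {{x1},{x2},{x1,x2},{x1,x3},{x1,x4},{x1,x5},{x1,x6},{x2,x3},{x2,x5},{x2,x6},{x1,x2,x3},{x1,x4,x6},{x1,x5,x6},{x2,x5,x6}} {{x4,x5},{x3,x4,x5}}
  W13: {{x5},{x1,x5},{x2,x5},{x3,x5},{x4,x5},{x5,x6},{x1,x5,x6},{x2,x5,x6},{x3,x4,x5}} {{x1,x3},{x2,x3},{x1,x2,x3}}
  W14: {{x1,x6},{x2,x6},{x5,x6},{x1,x4,x6},{x1,x5,x6},{x2,x5,x6}}
  W23: {{x1,x3},{x2,x3},{x1,x2,x3}} {{x1,x5},{x1,x5,x6}} {{x2,x5},{x2,x5,x6}} {{x3,x4},{x4,x5},{x3,x4,x5}}
  W24: {{x1,x6},{x4,x6},{x1,x4,x6},{x1,x5,x6}} {{x2,x6},{x2,x5,x6}}
  W34: {{x5,x6},{x1,x5,x6},{x2,x5,x6}}
  W123: {{x1,x3},{x2,x3},{x1,x2,x3}} {{x1,x5},{x1,x5,x6}} {{x2,x5},{x2,x5,x6}} {{x4,x5},{x3,x4,x5}}
  W124: {{x1,x6},{x1,x4,x6},{x1,x5,x6}} {{x2,x6},{x2,x5,x6}}
  W134: {{x5,x6},{x1,x5,x6},{x2,x5,x6}}
  W234: {{x1,x5,x6}} {{x2,x5,x6}}
  W1234: {{x1,x5,x6}} {{x2,x5,x6}}
C dims 4,12,9,2; δ0: rk 3, SNF 1^3; δ1: rk 7, SNF 1^7; δ2: rk 2, SNF 1^2
degree 0: 4−3−0 = 1 → Ȟ^0 ≅ Z
degree 1: 12−7−3 = 2 → Ȟ^1 ≅ Z^2
degree 2: 9−2−7 = 0 → Ȟ^2 ≅ 0

Ȟ^0 = Z,  Ȟ^1 = Z^2,  Ȟ^2 = 0
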